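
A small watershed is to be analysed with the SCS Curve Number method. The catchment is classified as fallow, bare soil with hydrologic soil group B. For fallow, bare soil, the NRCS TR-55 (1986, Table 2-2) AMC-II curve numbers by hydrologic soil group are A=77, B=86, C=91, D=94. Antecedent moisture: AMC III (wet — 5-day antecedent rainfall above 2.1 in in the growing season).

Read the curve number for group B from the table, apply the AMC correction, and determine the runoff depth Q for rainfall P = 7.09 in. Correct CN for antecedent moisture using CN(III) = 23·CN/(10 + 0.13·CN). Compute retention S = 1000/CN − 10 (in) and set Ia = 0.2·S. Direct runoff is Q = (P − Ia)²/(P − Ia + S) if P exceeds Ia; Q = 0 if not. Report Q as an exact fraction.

NRCS table: fallow, bare soil, soil group B → CN(II) = 86
Wet (AMC III): CN(III) = 23·86/(10 + 0.13·86) = 1978/(1059/50) = 98900/1059 ≈ 93.390
S = 1000/(98900/1059) − 10 = 700/989 in ≈ 0.708 in
Ia = 0.2·(700/989) = 140/989 in ≈ 0.142 in
Excess rainfall: 7.090 − 0.142 = 6.948 in; P > Ia so Q > 0
Q = (687201/98900)²/((687201/98900) + 700/989) = (472245214401/9781210000)/(757201/98900) = 472245214401/74887178900 in ≈ 6.306 in

Q = 472245214401/74887178900 in ≈ 6.306 in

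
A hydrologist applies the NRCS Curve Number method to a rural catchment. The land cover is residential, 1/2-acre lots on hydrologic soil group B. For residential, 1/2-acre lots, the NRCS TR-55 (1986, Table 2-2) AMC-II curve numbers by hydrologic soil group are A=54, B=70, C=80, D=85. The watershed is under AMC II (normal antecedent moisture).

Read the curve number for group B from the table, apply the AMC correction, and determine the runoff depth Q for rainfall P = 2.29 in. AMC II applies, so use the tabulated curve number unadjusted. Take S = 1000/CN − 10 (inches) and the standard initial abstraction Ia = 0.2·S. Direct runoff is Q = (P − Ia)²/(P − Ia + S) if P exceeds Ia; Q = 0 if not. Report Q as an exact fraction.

NRCS table: residential, 1/2-acre lots, soil group B → CN(II) = 70
CN(II) = 70; AMC II needs no correction.
Retention S: 1000/CN − 10 with CN=70.000 → S = 30/7 ≈ 4.286 in
Initial abstraction Ia = S/5 = (30/7)/5 = 6/7 ≈ 0.857 in
Excess rainfall: 2.290 − 0.857 = 1.433 in; P > Ia so Q > 0
Q: (1003/700)² ÷ (4003/700) = 1006009/2802100 in (≈ 0.359 in)

Q = 1006009/2802100 in ≈ 0.359 in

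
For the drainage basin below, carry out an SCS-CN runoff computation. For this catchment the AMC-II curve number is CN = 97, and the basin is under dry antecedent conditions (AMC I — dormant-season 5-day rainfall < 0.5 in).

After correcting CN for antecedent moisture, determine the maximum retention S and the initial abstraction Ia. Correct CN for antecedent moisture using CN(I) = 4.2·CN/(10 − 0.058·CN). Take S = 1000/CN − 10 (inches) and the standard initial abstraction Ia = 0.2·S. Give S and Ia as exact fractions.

Adjust CN=97 to AMC I: 4.2·97/(10 − 0.058·97) → (2037/5) ÷ (2187/500) = 67900/729 ≈ 93.141
Max retention: S = 1000/(67900/729) − 10 = 500/679 in (≈ 0.736 in)
Initial abstraction Ia = S/5 = (500/679)/5 = 100/679 ≈ 0.147 in

S = 500/679 in ≈ 0.736 in; Ia = 100/679 in ≈ 0.147 in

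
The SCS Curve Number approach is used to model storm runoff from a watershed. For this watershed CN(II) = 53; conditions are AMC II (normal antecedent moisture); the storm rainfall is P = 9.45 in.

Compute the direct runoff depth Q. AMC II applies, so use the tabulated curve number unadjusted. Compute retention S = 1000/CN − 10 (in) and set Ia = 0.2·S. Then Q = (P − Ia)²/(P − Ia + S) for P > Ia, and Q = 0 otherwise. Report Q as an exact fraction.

CN(II) = 53; AMC II needs no correction.
S = 1000/53 − 10 = 470/53 in ≈ 8.868 in
Initial abstraction Ia = S/5 = (470/53)/5 = 94/53 ≈ 1.774 in
Excess rainfall: 9.450 − 1.774 = 7.676 in; P > Ia so Q > 0
Q: (8137/1060)² ÷ (17537/1060) = 66210769/18589220 in (≈ 3.562 in)

Q = 66210769/18589220 in ≈ 3.562 in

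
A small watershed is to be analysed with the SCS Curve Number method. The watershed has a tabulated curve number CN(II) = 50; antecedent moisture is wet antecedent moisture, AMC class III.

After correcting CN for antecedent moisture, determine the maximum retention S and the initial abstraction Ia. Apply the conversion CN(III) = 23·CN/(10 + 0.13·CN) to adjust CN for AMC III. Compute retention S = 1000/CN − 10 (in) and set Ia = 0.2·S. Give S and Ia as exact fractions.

CN(III) from CN(II)=50: (23·50)/(10 + 0.13·50) = 2300/33 ≈ 69.697
Retention S: 1000/CN − 10 with CN=69.697 → S = 100/23 ≈ 4.348 in
Ia = 0.2·(100/23) = 20/23 in ≈ 0.870 in

S = 100/23 in ≈ 4.348 in; Ia = 20/23 in ≈ 0.870 in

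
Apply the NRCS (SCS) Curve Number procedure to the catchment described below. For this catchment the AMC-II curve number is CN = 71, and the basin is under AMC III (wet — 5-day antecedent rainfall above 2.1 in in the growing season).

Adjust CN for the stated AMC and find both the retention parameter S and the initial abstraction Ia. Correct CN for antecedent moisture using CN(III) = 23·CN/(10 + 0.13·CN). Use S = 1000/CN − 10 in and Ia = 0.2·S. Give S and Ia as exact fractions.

CN(III) from CN(II)=71: (23·71)/(10 + 0.13·71) = 163300/1923 ≈ 84.919
S = 1000/(163300/1923) − 10 = 2900/1633 in ≈ 1.776 in
Initial abstraction Ia = S/5 = (2900/1633)/5 = 580/1633 ≈ 0.355 in

S = 2900/1633 in ≈ 1.776 in; Ia = 580/1633 in ≈ 0.355 in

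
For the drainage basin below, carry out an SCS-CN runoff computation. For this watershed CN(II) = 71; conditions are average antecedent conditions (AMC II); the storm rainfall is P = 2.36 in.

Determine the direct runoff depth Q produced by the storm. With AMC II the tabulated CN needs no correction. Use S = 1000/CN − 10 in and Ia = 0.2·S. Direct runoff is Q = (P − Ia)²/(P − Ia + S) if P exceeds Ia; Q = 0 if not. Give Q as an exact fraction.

AMC II — tabulated CN = 71 applies directly.
Retention S: 1000/CN − 10 with CN=71.000 → S = 290/71 ≈ 4.085 in
Ia = 0.2·(290/71) = 58/71 in ≈ 0.817 in
P − Ia = 2.360 − 0.817 = 2739/1775 ≈ 1.543 in (> 0, runoff occurs)
Runoff Q = (P−Ia)²/(P−Ia+S) = (1.543)²/(1.543+4.085) = 7502121/17730475 ≈ 0.423 in

Q = 7502121/17730475 in ≈ 0.423 in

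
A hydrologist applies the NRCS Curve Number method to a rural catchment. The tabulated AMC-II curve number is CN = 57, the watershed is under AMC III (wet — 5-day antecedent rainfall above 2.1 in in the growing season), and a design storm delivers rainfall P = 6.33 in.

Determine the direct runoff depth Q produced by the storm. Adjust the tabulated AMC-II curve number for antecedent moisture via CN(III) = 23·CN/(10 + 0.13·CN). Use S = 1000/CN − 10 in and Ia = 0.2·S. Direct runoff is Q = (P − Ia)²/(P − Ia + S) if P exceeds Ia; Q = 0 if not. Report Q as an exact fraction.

Wet (AMC III): CN(III) = 23·57/(10 + 0.13·57) = 1311/(1741/100) = 131100/1741 ≈ 75.302
S = 1000/(131100/1741) − 10 = 4300/1311 in ≈ 3.280 in
Ia = 0.2·(4300/1311) = 860/1311 in ≈ 0.656 in
Excess rainfall: 6.330 − 0.656 = 5.674 in; P > Ia so Q > 0
Q = (743863/131100)²/((743863/131100) + 4300/1311) = (553332162769/17187210000)/(1173863/131100) = 553332162769/153893439300 in ≈ 3.596 in

Q = 553332162769/153893439300 in ≈ 3.596 in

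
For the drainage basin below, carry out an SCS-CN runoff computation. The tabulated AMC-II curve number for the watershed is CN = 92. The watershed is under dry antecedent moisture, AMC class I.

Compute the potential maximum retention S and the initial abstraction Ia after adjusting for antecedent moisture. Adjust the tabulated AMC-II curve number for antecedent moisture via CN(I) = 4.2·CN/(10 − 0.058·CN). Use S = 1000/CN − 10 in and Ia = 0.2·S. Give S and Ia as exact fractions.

Dry (AMC I): CN(I) = 4.2·92/(10 − 0.058·92) = (1932/5)/(583/125) = 48300/583 ≈ 82.847
Max retention: S = 1000/(48300/583) − 10 = 1000/483 in (≈ 2.070 in)
Ia = 0.2S: 0.2·2.070 = 0.414 in (exactly 200/483)

S = 1000/483 in ≈ 2.070 in; Ia = 200/483 in ≈ 0.414 in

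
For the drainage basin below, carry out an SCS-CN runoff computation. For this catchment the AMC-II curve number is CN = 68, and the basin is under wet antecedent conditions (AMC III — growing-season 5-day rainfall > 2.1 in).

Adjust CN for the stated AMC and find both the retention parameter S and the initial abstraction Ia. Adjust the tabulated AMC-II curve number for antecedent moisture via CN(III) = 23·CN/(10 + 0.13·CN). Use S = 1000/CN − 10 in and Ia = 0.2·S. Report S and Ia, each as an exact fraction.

Wet (AMC III): CN(III) = 23·68/(10 + 0.13·68) = 1564/(471/25) = 39100/471 ≈ 83.015
Max retention: S = 1000/(39100/471) − 10 = 800/391 in (≈ 2.046 in)
Ia = 0.2S: 0.2·2.046 = 0.409 in (exactly 160/391)

S = 800/391 in ≈ 2.046 in; Ia = 160/391 in ≈ 0.409 in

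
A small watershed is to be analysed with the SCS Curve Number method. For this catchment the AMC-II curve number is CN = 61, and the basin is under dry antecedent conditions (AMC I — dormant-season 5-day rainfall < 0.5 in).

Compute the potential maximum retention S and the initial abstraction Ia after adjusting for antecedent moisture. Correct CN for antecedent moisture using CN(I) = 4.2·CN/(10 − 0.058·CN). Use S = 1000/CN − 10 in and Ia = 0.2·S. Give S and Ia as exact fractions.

S = 6500/427 in ≈ 15.222 in; Ia = 1300/427 in ≈ 3.044 in

Dry (AMC I): CN(I) = 4.2·61/(10 − 0.058·61) = (1281/5)/(3231/500) = 42700/1077 ≈ 39.647
Retention S: 1000/CN − 10 with CN=39.647 → S = 6500/427 ≈ 15.222 in
Ia = 0.2S: 0.2·15.222 = 3.044 in (exactly 1300/427)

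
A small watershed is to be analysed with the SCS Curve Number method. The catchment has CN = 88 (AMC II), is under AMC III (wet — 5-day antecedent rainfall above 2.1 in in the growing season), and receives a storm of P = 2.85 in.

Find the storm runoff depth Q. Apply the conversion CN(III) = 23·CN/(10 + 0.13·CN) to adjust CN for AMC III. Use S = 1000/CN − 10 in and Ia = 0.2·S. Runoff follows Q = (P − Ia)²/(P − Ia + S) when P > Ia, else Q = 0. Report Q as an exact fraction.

Adjust CN=88 to AMC III: 23·88/(10 + 0.13·88) → 2024 ÷ (536/25) = 6325/67 ≈ 94.403
Retention S: 1000/CN − 10 with CN=94.403 → S = 150/253 ≈ 0.593 in
Initial abstraction Ia = S/5 = (150/253)/5 = 30/253 ≈ 0.119 in
Excess rainfall: 2.850 − 0.119 = 2.731 in; P > Ia so Q > 0
Q = (13821/5060)²/((13821/5060) + 150/253) = (191020041/25603600)/(16821/5060) = 21224449/9457140 in ≈ 2.244 in

Q = 21224449/9457140 in ≈ 2.244 in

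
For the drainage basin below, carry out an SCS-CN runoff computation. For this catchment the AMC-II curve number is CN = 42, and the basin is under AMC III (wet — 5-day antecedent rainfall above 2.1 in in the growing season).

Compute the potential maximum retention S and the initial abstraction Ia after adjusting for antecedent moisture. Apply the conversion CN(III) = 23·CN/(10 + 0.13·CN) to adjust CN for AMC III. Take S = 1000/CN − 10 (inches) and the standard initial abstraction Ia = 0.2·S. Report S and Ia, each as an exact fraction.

S = 2900/483 in ≈ 6.004 in; Ia = 580/483 in ≈ 1.201 in

Wet (AMC III): CN(III) = 23·42/(10 + 0.13·42) = 966/(773/50) = 48300/773 ≈ 62.484
Max retention: S = 1000/(48300/773) − 10 = 2900/483 in (≈ 6.004 in)
Ia = 0.2·(2900/483) = 580/483 in ≈ 1.201 in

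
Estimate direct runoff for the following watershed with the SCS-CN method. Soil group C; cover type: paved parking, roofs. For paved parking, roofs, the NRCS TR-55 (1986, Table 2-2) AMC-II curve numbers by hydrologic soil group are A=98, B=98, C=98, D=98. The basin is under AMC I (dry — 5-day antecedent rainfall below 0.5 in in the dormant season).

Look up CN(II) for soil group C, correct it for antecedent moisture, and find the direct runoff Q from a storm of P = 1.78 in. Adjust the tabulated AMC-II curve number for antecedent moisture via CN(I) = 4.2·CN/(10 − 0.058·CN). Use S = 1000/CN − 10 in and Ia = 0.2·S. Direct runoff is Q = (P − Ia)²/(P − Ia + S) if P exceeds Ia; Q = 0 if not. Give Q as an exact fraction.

Q = 7496269561/5740842450 in ≈ 1.306 in

NRCS table: paved parking, roofs, soil group C → CN(II) = 98
Adjust CN=98 to AMC I: 4.2·98/(10 − 0.058·98) → (2058/5) ÷ (1079/250) = 102900/1079 ≈ 95.366
S = 1000/(102900/1079) − 10 = 500/1029 in ≈ 0.486 in
Ia = 0.2·(500/1029) = 100/1029 in ≈ 0.097 in
P − Ia = 1.780 − 0.097 = 86581/51450 ≈ 1.683 in (> 0, runoff occurs)
Q = (86581/51450)²/((86581/51450) + 500/1029) = (7496269561/2647102500)/(111581/51450) = 7496269561/5740842450 in ≈ 1.306 in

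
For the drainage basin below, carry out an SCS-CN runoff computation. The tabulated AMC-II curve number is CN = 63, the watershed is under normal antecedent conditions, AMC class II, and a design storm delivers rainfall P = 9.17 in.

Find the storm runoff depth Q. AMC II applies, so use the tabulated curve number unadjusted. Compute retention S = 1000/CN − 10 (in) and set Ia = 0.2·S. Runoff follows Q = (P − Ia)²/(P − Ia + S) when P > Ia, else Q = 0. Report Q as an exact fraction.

Average conditions: CN = 63 (no AMC adjustment).
Max retention: S = 1000/63 − 10 = 370/63 in (≈ 5.873 in)
Initial abstraction Ia = S/5 = (370/63)/5 = 74/63 ≈ 1.175 in
Since P=9.170 > Ia=1.175: effective rainfall P−Ia = 50371/6300 in
Q: (50371/6300)² ÷ (87371/6300) = 2537237641/550437300 in (≈ 4.609 in)

Q = 2537237641/550437300 in ≈ 4.609 in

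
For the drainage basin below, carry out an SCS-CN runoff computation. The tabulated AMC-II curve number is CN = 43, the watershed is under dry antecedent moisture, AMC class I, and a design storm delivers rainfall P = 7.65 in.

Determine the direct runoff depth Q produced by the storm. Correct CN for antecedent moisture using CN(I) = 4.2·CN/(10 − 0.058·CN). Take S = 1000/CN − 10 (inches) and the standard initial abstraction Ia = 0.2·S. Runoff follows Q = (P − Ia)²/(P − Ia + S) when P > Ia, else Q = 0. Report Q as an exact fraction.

Q = 64850809/1192279060 in ≈ 0.054 in

Dry (AMC I): CN(I) = 4.2·43/(10 − 0.058·43) = (903/5)/(3753/500) = 30100/1251 ≈ 24.061
Retention S: 1000/CN − 10 with CN=24.061 → S = 9500/301 ≈ 31.561 in
Initial abstraction Ia = S/5 = (9500/301)/5 = 1900/301 ≈ 6.312 in
P − Ia = 7.650 − 6.312 = 8053/6020 ≈ 1.338 in (> 0, runoff occurs)
Q = (8053/6020)²/((8053/6020) + 9500/301) = (64850809/36240400)/(198053/6020) = 64850809/1192279060 in ≈ 0.054 in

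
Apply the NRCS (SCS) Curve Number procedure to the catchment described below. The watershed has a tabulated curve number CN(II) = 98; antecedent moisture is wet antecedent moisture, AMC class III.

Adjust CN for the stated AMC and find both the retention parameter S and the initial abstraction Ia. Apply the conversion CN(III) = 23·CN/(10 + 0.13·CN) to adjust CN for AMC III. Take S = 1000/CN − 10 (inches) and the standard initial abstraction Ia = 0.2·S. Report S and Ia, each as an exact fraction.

Wet (AMC III): CN(III) = 23·98/(10 + 0.13·98) = 2254/(1137/50) = 112700/1137 ≈ 99.120
Max retention: S = 1000/(112700/1137) − 10 = 100/1127 in (≈ 0.089 in)
Initial abstraction Ia = S/5 = (100/1127)/5 = 20/1127 ≈ 0.018 in

S = 100/1127 in ≈ 0.089 in; Ia = 20/1127 in ≈ 0.018 in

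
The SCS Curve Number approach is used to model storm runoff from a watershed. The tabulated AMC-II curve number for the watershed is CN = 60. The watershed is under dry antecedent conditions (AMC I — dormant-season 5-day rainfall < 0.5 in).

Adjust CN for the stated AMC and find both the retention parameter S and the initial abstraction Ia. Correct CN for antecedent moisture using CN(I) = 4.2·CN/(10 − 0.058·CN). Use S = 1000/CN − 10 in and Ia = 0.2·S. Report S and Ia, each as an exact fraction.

Adjust CN=60 to AMC I: 4.2·60/(10 − 0.058·60) → 252 ÷ (163/25) = 6300/163 ≈ 38.650
Max retention: S = 1000/(6300/163) − 10 = 1000/63 in (≈ 15.873 in)
Initial abstraction Ia = S/5 = (1000/63)/5 = 200/63 ≈ 3.175 in

S = 1000/63 in ≈ 15.873 in; Ia = 200/63 in ≈ 3.175 in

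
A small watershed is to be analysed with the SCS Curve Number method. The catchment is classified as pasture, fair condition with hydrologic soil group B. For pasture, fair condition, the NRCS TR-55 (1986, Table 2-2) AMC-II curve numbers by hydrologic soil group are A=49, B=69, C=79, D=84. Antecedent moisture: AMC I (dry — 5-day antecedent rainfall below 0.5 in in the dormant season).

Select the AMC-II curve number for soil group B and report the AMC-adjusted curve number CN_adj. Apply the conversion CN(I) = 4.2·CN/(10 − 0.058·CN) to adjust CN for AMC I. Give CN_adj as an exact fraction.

CN_adj = 144900/2999 ≈ 48.316

NRCS table: pasture, fair condition, soil group B → CN(II) = 69
Adjust CN=69 to AMC I: 4.2·69/(10 − 0.058·69) → (1449/5) ÷ (2999/500) = 144900/2999 ≈ 48.316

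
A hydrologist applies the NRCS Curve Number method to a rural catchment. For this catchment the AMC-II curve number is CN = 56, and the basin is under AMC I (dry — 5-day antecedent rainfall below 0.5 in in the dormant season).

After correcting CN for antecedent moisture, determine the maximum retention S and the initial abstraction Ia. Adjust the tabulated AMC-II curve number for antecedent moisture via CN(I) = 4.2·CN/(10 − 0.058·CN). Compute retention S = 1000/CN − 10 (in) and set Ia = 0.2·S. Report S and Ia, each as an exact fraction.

Adjust CN=56 to AMC I: 4.2·56/(10 − 0.058·56) → (1176/5) ÷ (844/125) = 7350/211 ≈ 34.834
S = 1000/(7350/211) − 10 = 2750/147 in ≈ 18.707 in
Initial abstraction Ia = S/5 = (2750/147)/5 = 550/147 ≈ 3.741 in

S = 2750/147 in ≈ 18.707 in; Ia = 550/147 in ≈ 3.741 in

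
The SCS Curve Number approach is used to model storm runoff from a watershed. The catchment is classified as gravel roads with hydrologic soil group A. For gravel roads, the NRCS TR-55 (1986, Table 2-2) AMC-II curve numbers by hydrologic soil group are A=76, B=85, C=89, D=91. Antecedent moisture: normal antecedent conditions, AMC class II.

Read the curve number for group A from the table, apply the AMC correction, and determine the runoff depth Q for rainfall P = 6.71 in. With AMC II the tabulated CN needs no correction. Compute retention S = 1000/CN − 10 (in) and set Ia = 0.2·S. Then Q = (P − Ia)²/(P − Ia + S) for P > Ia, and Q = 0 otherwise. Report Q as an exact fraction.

NRCS table: gravel roads, soil group A → CN(II) = 76
AMC II — tabulated CN = 76 applies directly.
Retention S: 1000/CN − 10 with CN=76.000 → S = 60/19 ≈ 3.158 in
Ia = 0.2S: 0.2·3.158 = 0.632 in (exactly 12/19)
Since P=6.710 > Ia=0.632: effective rainfall P−Ia = 11549/1900 in
Q = (11549/1900)²/((11549/1900) + 60/19) = (133379401/3610000)/(17549/1900) = 133379401/33343100 in ≈ 4.000 in

Q = 133379401/33343100 in ≈ 4.000 in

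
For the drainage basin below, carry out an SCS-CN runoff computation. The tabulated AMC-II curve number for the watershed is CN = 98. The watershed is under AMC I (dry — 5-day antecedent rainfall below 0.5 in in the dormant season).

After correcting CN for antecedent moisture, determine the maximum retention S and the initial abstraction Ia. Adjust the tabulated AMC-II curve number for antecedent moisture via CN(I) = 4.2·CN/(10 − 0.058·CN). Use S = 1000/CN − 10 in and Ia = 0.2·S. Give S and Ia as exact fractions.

CN(I) from CN(II)=98: (4.2·98)/(10 − 0.058·98) = 102900/1079 ≈ 95.366
S = 1000/(102900/1079) − 10 = 500/1029 in ≈ 0.486 in
Ia = 0.2S: 0.2·0.486 = 0.097 in (exactly 100/1029)

S = 500/1029 in ≈ 0.486 in; Ia = 100/1029 in ≈ 0.097 in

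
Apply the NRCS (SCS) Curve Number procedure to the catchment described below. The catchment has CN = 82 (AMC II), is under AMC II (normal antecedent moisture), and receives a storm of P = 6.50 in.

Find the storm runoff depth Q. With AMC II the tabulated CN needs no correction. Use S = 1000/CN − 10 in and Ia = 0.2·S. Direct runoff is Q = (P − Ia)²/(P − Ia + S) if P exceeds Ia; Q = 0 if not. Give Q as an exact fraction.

Average conditions: CN = 82 (no AMC adjustment).
S = 1000/82 − 10 = 90/41 in ≈ 2.195 in
Initial abstraction Ia = S/5 = (90/41)/5 = 18/41 ≈ 0.439 in
Since P=6.500 > Ia=0.439: effective rainfall P−Ia = 497/82 in
Q = (497/82)²/((497/82) + 90/41) = (247009/6724)/(677/82) = 247009/55514 in ≈ 4.449 in

Q = 247009/55514 in ≈ 4.449 in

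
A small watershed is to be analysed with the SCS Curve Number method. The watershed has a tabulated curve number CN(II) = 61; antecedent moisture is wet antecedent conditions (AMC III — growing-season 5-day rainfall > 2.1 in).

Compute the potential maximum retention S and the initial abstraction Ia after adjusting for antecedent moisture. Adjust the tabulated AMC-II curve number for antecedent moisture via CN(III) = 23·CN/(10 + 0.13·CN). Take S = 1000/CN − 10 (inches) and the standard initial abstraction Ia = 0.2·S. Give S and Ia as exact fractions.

Adjust CN=61 to AMC III: 23·61/(10 + 0.13·61) → 1403 ÷ (1793/100) = 140300/1793 ≈ 78.249
S = 1000/(140300/1793) − 10 = 3900/1403 in ≈ 2.780 in
Ia = 0.2·(3900/1403) = 780/1403 in ≈ 0.556 in

S = 3900/1403 in ≈ 2.780 in; Ia = 780/1403 in ≈ 0.556 in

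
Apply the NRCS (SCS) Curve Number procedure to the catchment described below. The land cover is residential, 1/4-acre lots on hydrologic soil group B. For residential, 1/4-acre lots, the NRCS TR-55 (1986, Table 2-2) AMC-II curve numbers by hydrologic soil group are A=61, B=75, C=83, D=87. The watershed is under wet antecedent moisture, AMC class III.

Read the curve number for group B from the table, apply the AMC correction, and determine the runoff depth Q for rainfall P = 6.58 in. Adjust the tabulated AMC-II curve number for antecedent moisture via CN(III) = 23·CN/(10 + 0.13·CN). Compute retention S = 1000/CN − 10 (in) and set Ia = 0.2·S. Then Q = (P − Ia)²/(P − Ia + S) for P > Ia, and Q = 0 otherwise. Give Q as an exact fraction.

Q = 470933401/92118450 in ≈ 5.112 in

NRCS table: residential, 1/4-acre lots, soil group B → CN(II) = 75
Wet (AMC III): CN(III) = 23·75/(10 + 0.13·75) = 1725/(79/4) = 6900/79 ≈ 87.342
S = 1000/(6900/79) − 10 = 100/69 in ≈ 1.449 in
Ia = 0.2·(100/69) = 20/69 in ≈ 0.290 in
P − Ia = 6.580 − 0.290 = 21701/3450 ≈ 6.290 in (> 0, runoff occurs)
Q = (21701/3450)²/((21701/3450) + 100/69) = (470933401/11902500)/(26701/3450) = 470933401/92118450 in ≈ 5.112 in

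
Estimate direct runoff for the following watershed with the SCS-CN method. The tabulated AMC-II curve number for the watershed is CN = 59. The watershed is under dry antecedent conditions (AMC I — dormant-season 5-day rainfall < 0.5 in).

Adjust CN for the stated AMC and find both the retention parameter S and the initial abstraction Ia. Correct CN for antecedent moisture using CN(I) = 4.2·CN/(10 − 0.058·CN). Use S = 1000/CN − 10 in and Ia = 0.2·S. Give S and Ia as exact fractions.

Dry (AMC I): CN(I) = 4.2·59/(10 − 0.058·59) = (1239/5)/(3289/500) = 123900/3289 ≈ 37.671
Max retention: S = 1000/(123900/3289) − 10 = 20500/1239 in (≈ 16.546 in)
Ia = 0.2·(20500/1239) = 4100/1239 in ≈ 3.309 in

S = 20500/1239 in ≈ 16.546 in; Ia = 4100/1239 in ≈ 3.309 in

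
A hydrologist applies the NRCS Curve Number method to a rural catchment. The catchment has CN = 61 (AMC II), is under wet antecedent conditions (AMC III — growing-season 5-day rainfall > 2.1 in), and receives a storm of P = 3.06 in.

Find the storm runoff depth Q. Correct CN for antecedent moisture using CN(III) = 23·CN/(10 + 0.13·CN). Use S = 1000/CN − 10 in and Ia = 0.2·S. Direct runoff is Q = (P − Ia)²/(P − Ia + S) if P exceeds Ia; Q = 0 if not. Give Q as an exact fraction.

CN(III) from CN(II)=61: (23·61)/(10 + 0.13·61) = 140300/1793 ≈ 78.249
Max retention: S = 1000/(140300/1793) − 10 = 3900/1403 in (≈ 2.780 in)
Initial abstraction Ia = S/5 = (3900/1403)/5 = 780/1403 ≈ 0.556 in
Since P=3.060 > Ia=0.556: effective rainfall P−Ia = 175659/70150 in
Q: (175659/70150)² ÷ (370659/70150) = 10285361427/8667242950 in (≈ 1.187 in)

Q = 10285361427/8667242950 in ≈ 1.187 in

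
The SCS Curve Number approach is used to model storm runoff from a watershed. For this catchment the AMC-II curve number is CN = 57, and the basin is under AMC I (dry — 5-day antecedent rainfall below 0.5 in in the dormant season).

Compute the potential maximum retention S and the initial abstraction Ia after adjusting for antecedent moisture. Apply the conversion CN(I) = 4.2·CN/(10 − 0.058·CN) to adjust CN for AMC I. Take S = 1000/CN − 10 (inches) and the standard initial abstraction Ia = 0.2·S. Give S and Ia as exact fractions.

Adjust CN=57 to AMC I: 4.2·57/(10 − 0.058·57) → (1197/5) ÷ (3347/500) = 119700/3347 ≈ 35.763
Retention S: 1000/CN − 10 with CN=35.763 → S = 21500/1197 ≈ 17.962 in
Ia = 0.2·(21500/1197) = 4300/1197 in ≈ 3.592 in

S = 21500/1197 in ≈ 17.962 in; Ia = 4300/1197 in ≈ 3.592 in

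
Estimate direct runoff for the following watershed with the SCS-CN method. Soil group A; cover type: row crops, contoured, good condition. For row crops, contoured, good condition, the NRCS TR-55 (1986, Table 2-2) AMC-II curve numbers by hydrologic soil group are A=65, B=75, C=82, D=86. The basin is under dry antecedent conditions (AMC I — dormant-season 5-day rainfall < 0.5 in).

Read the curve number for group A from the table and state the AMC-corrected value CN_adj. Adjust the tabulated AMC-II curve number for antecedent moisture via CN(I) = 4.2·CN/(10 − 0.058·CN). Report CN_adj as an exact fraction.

NRCS table: row crops, contoured, good condition, soil group A → CN(II) = 65
CN(I) from CN(II)=65: (4.2·65)/(10 − 0.058·65) = 3900/89 ≈ 43.820

CN_adj = 3900/89 ≈ 43.820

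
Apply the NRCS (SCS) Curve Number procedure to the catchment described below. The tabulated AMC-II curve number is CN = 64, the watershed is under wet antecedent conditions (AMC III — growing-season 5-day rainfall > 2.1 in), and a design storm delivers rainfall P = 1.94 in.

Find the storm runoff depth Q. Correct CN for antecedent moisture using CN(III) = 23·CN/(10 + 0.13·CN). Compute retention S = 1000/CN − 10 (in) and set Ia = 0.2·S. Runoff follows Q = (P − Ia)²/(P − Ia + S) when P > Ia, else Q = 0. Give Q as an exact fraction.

Q = 11135569/20612600 in ≈ 0.540 in

Wet (AMC III): CN(III) = 23·64/(10 + 0.13·64) = 1472/(458/25) = 18400/229 ≈ 80.349
S = 1000/(18400/229) − 10 = 225/92 in ≈ 2.446 in
Initial abstraction Ia = S/5 = (225/92)/5 = 45/92 ≈ 0.489 in
Since P=1.940 > Ia=0.489: effective rainfall P−Ia = 3337/2300 in
Runoff Q = (P−Ia)²/(P−Ia+S) = (1.451)²/(1.451+2.446) = 11135569/20612600 ≈ 0.540 in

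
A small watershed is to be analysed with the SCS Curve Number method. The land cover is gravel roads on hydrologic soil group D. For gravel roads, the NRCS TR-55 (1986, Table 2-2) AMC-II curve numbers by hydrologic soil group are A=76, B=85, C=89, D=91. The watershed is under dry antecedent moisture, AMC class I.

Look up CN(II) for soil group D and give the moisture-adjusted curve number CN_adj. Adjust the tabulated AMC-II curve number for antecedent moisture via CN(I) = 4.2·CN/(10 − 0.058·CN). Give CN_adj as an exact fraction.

NRCS table: gravel roads, soil group D → CN(II) = 91
Dry (AMC I): CN(I) = 4.2·91/(10 − 0.058·91) = (1911/5)/(2361/500) = 63700/787 ≈ 80.940

CN_adj = 63700/787 ≈ 80.940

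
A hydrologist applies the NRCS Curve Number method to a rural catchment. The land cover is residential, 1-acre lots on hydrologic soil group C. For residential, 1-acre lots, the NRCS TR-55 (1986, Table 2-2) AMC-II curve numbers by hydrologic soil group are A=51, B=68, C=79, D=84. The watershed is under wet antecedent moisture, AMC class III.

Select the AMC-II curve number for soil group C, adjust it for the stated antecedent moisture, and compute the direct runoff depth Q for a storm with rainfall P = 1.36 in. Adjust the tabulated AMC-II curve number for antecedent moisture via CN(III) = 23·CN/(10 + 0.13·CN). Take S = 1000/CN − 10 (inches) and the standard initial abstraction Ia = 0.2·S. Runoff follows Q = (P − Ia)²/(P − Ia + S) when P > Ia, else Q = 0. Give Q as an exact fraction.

Q = 1314716642/2357057825 in ≈ 0.558 in

NRCS table: residential, 1-acre lots, soil group C → CN(II) = 79
Adjust CN=79 to AMC III: 23·79/(10 + 0.13·79) → 1817 ÷ (2027/100) = 181700/2027 ≈ 89.640
Max retention: S = 1000/(181700/2027) − 10 = 2100/1817 in (≈ 1.156 in)
Ia = 0.2S: 0.2·1.156 = 0.231 in (exactly 420/1817)
Excess rainfall: 1.360 − 0.231 = 1.129 in; P > Ia so Q > 0
Q = (51278/45425)²/((51278/45425) + 2100/1817) = (2629433284/2063430625)/(103778/45425) = 1314716642/2357057825 in ≈ 0.558 in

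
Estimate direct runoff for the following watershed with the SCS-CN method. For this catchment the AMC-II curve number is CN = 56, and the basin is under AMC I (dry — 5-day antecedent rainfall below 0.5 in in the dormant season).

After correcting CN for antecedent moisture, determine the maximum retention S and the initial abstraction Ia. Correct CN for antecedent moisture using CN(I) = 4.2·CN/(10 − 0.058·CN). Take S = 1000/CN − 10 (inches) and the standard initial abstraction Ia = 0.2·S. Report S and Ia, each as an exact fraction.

S = 2750/147 in ≈ 18.707 in; Ia = 550/147 in ≈ 3.741 in

Dry (AMC I): CN(I) = 4.2·56/(10 − 0.058·56) = (1176/5)/(844/125) = 7350/211 ≈ 34.834
S = 1000/(7350/211) − 10 = 2750/147 in ≈ 18.707 in
Ia = 0.2·(2750/147) = 550/147 in ≈ 3.741 in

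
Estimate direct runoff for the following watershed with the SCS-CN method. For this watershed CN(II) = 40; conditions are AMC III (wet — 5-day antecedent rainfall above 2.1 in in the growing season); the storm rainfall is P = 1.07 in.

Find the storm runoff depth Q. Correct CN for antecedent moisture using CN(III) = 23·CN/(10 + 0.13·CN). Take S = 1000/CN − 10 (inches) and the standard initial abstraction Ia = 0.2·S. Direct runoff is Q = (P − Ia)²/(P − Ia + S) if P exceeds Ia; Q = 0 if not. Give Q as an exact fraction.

CN(III) from CN(II)=40: (23·40)/(10 + 0.13·40) = 1150/19 ≈ 60.526
Retention S: 1000/CN − 10 with CN=60.526 → S = 150/23 ≈ 6.522 in
Ia = 0.2S: 0.2·6.522 = 1.304 in (exactly 30/23)
P = 1.070 ≤ Ia = 1.304 in: entire storm abstracted, Q = 0.

Q = 0 in ≈ 0.000 in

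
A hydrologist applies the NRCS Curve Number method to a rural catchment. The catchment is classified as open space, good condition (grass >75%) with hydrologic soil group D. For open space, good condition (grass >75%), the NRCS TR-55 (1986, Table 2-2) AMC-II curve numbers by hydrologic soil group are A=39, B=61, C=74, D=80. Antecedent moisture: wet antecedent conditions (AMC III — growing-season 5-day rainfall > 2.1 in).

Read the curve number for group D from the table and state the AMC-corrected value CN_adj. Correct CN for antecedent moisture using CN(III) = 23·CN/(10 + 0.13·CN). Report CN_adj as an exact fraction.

CN_adj = 4600/51 ≈ 90.196

NRCS table: open space, good condition (grass >75%), soil group D → CN(II) = 80
CN(III) from CN(II)=80: (23·80)/(10 + 0.13·80) = 4600/51 ≈ 90.196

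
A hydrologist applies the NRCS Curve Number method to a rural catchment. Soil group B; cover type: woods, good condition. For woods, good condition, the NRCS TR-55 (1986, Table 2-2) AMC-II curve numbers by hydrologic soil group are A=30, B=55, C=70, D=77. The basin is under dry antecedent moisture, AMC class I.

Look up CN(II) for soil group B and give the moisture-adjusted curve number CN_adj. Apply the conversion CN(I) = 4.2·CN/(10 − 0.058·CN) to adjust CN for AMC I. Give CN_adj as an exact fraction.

CN_adj = 7700/227 ≈ 33.921

NRCS table: woods, good condition, soil group B → CN(II) = 55
Adjust CN=55 to AMC I: 4.2·55/(10 − 0.058·55) → 231 ÷ (681/100) = 7700/227 ≈ 33.921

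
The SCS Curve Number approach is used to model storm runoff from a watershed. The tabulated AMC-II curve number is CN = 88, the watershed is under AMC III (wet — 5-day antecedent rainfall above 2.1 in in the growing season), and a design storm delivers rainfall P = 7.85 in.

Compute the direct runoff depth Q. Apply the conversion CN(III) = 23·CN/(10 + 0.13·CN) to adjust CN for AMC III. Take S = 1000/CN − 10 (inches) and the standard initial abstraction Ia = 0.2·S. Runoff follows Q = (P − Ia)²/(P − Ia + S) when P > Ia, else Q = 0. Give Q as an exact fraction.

Q = 1530452641/213132260 in ≈ 7.181 in

Wet (AMC III): CN(III) = 23·88/(10 + 0.13·88) = 2024/(536/25) = 6325/67 ≈ 94.403
Retention S: 1000/CN − 10 with CN=94.403 → S = 150/253 ≈ 0.593 in
Ia = 0.2·(150/253) = 30/253 in ≈ 0.119 in
Since P=7.850 > Ia=0.119: effective rainfall P−Ia = 39121/5060 in
Q: (39121/5060)² ÷ (42121/5060) = 1530452641/213132260 in (≈ 7.181 in)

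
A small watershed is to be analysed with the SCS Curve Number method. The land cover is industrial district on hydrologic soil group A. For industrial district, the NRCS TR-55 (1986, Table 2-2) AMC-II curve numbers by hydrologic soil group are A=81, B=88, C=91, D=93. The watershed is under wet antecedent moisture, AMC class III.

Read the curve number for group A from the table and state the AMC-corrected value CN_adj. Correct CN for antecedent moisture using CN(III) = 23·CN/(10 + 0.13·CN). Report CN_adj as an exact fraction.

NRCS table: industrial district, soil group A → CN(II) = 81
Wet (AMC III): CN(III) = 23·81/(10 + 0.13·81) = 1863/(2053/100) = 186300/2053 ≈ 90.745

CN_adj = 186300/2053 ≈ 90.745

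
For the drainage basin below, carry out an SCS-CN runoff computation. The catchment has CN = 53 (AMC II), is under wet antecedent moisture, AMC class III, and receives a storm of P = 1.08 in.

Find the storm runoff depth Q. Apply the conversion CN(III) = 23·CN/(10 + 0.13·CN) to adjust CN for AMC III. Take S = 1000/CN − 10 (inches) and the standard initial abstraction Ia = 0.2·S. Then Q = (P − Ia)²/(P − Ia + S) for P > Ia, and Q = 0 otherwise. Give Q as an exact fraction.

Q = 88604569/3867673675 in ≈ 0.023 in

CN(III) from CN(II)=53: (23·53)/(10 + 0.13·53) = 121900/1689 ≈ 72.173
Max retention: S = 1000/(121900/1689) − 10 = 4700/1219 in (≈ 3.856 in)
Ia = 0.2S: 0.2·3.856 = 0.771 in (exactly 940/1219)
Excess rainfall: 1.080 − 0.771 = 0.309 in; P > Ia so Q > 0
Q = (9413/30475)²/((9413/30475) + 4700/1219) = (88604569/928725625)/(126913/30475) = 88604569/3867673675 in ≈ 0.023 in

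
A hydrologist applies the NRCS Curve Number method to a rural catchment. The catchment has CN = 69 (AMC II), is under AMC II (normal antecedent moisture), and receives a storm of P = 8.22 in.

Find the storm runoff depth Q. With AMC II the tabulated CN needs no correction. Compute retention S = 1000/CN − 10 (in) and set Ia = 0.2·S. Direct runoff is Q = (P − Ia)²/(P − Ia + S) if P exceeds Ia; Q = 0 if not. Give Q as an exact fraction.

CN(II) = 69; AMC II needs no correction.
Retention S: 1000/CN − 10 with CN=69.000 → S = 310/69 ≈ 4.493 in
Ia = 0.2·(310/69) = 62/69 in ≈ 0.899 in
Since P=8.220 > Ia=0.899: effective rainfall P−Ia = 25259/3450 in
Runoff Q = (P−Ia)²/(P−Ia+S) = (7.321)²/(7.321+4.493) = 638017081/140618550 ≈ 4.537 in

Q = 638017081/140618550 in ≈ 4.537 in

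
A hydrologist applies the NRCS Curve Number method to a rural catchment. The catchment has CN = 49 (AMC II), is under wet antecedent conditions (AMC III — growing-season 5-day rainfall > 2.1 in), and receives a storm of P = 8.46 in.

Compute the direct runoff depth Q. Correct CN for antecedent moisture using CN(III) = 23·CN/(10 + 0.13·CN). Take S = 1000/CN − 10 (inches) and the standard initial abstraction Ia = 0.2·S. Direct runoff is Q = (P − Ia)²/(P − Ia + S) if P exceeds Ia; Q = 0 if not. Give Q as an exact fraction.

Wet (AMC III): CN(III) = 23·49/(10 + 0.13·49) = 1127/(1637/100) = 112700/1637 ≈ 68.845
Max retention: S = 1000/(112700/1637) − 10 = 5100/1127 in (≈ 4.525 in)
Ia = 0.2S: 0.2·4.525 = 0.905 in (exactly 1020/1127)
Since P=8.460 > Ia=0.905: effective rainfall P−Ia = 425721/56350 in
Q: (425721/56350)² ÷ (680721/56350) = 60412789947/12786209450 in (≈ 4.725 in)

Q = 60412789947/12786209450 in ≈ 4.725 in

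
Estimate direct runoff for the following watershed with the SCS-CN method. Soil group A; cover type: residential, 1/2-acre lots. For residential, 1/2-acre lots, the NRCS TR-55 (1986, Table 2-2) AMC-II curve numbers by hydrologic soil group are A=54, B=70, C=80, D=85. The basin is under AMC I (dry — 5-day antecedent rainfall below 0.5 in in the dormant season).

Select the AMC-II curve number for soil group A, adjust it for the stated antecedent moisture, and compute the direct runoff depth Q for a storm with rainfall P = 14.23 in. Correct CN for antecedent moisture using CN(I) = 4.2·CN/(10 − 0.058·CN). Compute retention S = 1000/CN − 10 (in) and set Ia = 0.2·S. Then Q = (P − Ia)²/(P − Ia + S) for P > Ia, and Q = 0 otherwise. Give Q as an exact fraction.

NRCS table: residential, 1/2-acre lots, soil group A → CN(II) = 54
CN(I) from CN(II)=54: (4.2·54)/(10 − 0.058·54) = 56700/1717 ≈ 33.023
Max retention: S = 1000/(56700/1717) − 10 = 11500/567 in (≈ 20.282 in)
Ia = 0.2·(11500/567) = 2300/567 in ≈ 4.056 in
Excess rainfall: 14.230 − 4.056 = 10.174 in; P > Ia so Q > 0
Q = (576841/56700)²/((576841/56700) + 11500/567) = (332745539281/3214890000)/(1726841/56700) = 332745539281/97911884700 in ≈ 3.398 in

Q = 332745539281/97911884700 in ≈ 3.398 in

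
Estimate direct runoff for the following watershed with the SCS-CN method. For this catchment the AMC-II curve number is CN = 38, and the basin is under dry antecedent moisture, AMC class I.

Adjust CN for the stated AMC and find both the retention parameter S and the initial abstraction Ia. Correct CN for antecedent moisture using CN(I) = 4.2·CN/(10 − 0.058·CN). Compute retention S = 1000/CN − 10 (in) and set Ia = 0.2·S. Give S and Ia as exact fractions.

CN(I) from CN(II)=38: (4.2·38)/(10 − 0.058·38) = 39900/1949 ≈ 20.472
Max retention: S = 1000/(39900/1949) − 10 = 15500/399 in (≈ 38.847 in)
Ia = 0.2S: 0.2·38.847 = 7.769 in (exactly 3100/399)

S = 15500/399 in ≈ 38.847 in; Ia = 3100/399 in ≈ 7.769 in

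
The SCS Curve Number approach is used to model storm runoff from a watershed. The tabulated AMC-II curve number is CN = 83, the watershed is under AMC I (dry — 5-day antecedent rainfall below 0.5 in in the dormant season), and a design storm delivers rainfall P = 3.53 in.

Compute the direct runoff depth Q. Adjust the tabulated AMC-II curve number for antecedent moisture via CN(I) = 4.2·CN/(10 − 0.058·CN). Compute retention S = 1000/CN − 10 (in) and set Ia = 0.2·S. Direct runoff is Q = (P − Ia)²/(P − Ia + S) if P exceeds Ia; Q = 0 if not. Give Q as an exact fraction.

Adjust CN=83 to AMC I: 4.2·83/(10 − 0.058·83) → (1743/5) ÷ (2593/500) = 174300/2593 ≈ 67.219
S = 1000/(174300/2593) − 10 = 8500/1743 in ≈ 4.877 in
Ia = 0.2S: 0.2·4.877 = 0.975 in (exactly 1700/1743)
Since P=3.530 > Ia=0.975: effective rainfall P−Ia = 445279/174300 in
Runoff Q = (P−Ia)²/(P−Ia+S) = (2.555)²/(2.555+4.877) = 198273387841/225767129700 ≈ 0.878 in

Q = 198273387841/225767129700 in ≈ 0.878 in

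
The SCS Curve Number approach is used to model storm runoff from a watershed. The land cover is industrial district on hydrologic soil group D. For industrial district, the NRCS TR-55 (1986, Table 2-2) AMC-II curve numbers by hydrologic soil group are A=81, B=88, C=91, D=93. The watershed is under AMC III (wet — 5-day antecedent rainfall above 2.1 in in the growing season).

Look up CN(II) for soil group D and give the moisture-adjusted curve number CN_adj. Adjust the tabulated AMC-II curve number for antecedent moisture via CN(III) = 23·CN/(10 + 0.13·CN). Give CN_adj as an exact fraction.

NRCS table: industrial district, soil group D → CN(II) = 93
Adjust CN=93 to AMC III: 23·93/(10 + 0.13·93) → 2139 ÷ (2209/100) = 213900/2209 ≈ 96.831

CN_adj = 213900/2209 ≈ 96.831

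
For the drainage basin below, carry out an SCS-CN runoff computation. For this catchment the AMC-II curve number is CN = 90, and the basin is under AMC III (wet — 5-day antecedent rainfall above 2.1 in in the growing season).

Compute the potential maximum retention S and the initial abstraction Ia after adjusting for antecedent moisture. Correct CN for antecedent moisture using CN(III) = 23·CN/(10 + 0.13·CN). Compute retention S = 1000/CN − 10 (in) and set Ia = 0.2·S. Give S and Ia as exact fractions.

CN(III) from CN(II)=90: (23·90)/(10 + 0.13·90) = 20700/217 ≈ 95.392
Max retention: S = 1000/(20700/217) − 10 = 100/207 in (≈ 0.483 in)
Initial abstraction Ia = S/5 = (100/207)/5 = 20/207 ≈ 0.097 in

S = 100/207 in ≈ 0.483 in; Ia = 20/207 in ≈ 0.097 in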